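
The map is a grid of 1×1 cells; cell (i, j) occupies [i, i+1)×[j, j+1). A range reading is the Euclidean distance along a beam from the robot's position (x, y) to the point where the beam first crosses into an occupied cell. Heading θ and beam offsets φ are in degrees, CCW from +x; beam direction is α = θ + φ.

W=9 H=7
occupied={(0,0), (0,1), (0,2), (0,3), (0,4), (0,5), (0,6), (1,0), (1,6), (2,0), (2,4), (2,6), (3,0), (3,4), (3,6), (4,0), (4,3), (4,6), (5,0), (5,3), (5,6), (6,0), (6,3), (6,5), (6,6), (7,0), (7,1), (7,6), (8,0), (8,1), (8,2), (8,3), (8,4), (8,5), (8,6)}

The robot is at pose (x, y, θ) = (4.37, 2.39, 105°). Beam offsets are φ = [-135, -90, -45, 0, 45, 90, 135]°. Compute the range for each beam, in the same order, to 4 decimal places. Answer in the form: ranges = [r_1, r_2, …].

beam 1: φ=-135°, α=330°
  dir = (cos 330°, sin 330°) = (0.8660, -0.5000); from cell (4,2)
  next x-line at t=0.7275, next y-line at t=0.7800; Δt_x=1.1547, Δt_y=2.0000
    x: enter (5,2) at t=0.7275
    y: enter (5,1) at t=0.7800
    x: enter (6,1) at t=1.8822
    y: enter (6,0) at t=2.7800 ← occupied
  → r_1 = 2.7800
beam 2: φ=-90°, α=15°
  dir = (cos 15°, sin 15°) = (0.9659, 0.2588); from cell (4,2)
  next x-line at t=0.6522, next y-line at t=2.3569; Δt_x=1.0353, Δt_y=3.8637
    x: enter (5,2) at t=0.6522
    x: enter (6,2) at t=1.6875
    y: enter (6,3) at t=2.3569 ← occupied
  → r_2 = 2.3569
beam 3: φ=-45°, α=60°
  dir = (cos 60°, sin 60°) = (0.5000, 0.8660); from cell (4,2)
  next x-line at t=1.2600, next y-line at t=0.7044; Δt_x=2.0000, Δt_y=1.1547
    y: enter (4,3) at t=0.7044 ← occupied
  → r_3 = 0.7044
beam 4: φ=0°, α=105°
  dir = (cos 105°, sin 105°) = (-0.2588, 0.9659); from cell (4,2)
  next x-line at t=1.4296, next y-line at t=0.6315; Δt_x=3.8637, Δt_y=1.0353
    y: enter (4,3) at t=0.6315 ← occupied
  → r_4 = 0.6315
beam 5: φ=45°, α=150°
  dir = (cos 150°, sin 150°) = (-0.8660, 0.5000); from cell (4,2)
  next x-line at t=0.4272, next y-line at t=1.2200; Δt_x=1.1547, Δt_y=2.0000
    x: enter (3,2) at t=0.4272
    y: enter (3,3) at t=1.2200
    x: enter (2,3) at t=1.5819
    x: enter (1,3) at t=2.7366
    y: enter (1,4) at t=3.2200
    x: enter (0,4) at t=3.8913 ← occupied
  → r_5 = 3.8913
beam 6: φ=90°, α=195°
  dir = (cos 195°, sin 195°) = (-0.9659, -0.2588); from cell (4,2)
  next x-line at t=0.3831, next y-line at t=1.5068; Δt_x=1.0353, Δt_y=3.8637
    x: enter (3,2) at t=0.3831
    x: enter (2,2) at t=1.4183
    y: enter (2,1) at t=1.5068
    x: enter (1,1) at t=2.4536
    x: enter (0,1) at t=3.4889 ← occupied
  → r_6 = 3.4889
beam 7: φ=135°, α=240°
  dir = (cos 240°, sin 240°) = (-0.5000, -0.8660); from cell (4,2)
  next x-line at t=0.7400, next y-line at t=0.4503; Δt_x=2.0000, Δt_y=1.1547
    y: enter (4,1) at t=0.4503
    x: enter (3,1) at t=0.7400
    y: enter (3,0) at t=1.6050 ← occupied
  → r_7 = 1.6050

ranges = [2.7800, 2.3569, 0.7044, 0.6315, 3.8913, 3.4889, 1.6050]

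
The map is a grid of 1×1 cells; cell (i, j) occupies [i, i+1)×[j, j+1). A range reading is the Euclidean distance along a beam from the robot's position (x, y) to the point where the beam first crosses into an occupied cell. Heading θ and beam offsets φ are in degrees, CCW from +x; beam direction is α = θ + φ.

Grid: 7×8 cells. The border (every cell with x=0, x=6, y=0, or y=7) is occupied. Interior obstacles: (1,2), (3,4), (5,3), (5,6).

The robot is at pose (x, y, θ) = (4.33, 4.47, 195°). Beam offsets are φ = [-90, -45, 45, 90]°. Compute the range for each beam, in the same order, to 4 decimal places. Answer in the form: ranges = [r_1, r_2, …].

ranges = [2.6192, 0.3811, 4.0068, 3.5924]

beam 1: φ=-90°, α=105°
  dir = (cos 105°, sin 105°) = (-0.2588, 0.9659); from cell (4,4)
  next x-line at t=1.2750, next y-line at t=0.5487; Δt_x=3.8637, Δt_y=1.0353
    y: enter (4,5) at t=0.5487
    x: enter (3,5) at t=1.2750
    y: enter (3,6) at t=1.5840
    y: enter (3,7) at t=2.6192 ← occupied
  → r_1 = 2.6192
beam 2: φ=-45°, α=150°
  dir = (cos 150°, sin 150°) = (-0.8660, 0.5000); from cell (4,4)
  next x-line at t=0.3811, next y-line at t=1.0600; Δt_x=1.1547, Δt_y=2.0000
    x: enter (3,4) at t=0.3811 ← occupied
  → r_2 = 0.3811
beam 3: φ=45°, α=240°
  dir = (cos 240°, sin 240°) = (-0.5000, -0.8660); from cell (4,4)
  next x-line at t=0.6600, next y-line at t=0.5427; Δt_x=2.0000, Δt_y=1.1547
    y: enter (4,3) at t=0.5427
    x: enter (3,3) at t=0.6600
    y: enter (3,2) at t=1.6974
    x: enter (2,2) at t=2.6600
    y: enter (2,1) at t=2.8521
    y: enter (2,0) at t=4.0068 ← occupied
  → r_3 = 4.0068
beam 4: φ=90°, α=285°
  dir = (cos 285°, sin 285°) = (0.2588, -0.9659); from cell (4,4)
  next x-line at t=2.5887, next y-line at t=0.4866; Δt_x=3.8637, Δt_y=1.0353
    y: enter (4,3) at t=0.4866
    y: enter (4,2) at t=1.5219
    y: enter (4,1) at t=2.5571
    x: enter (5,1) at t=2.5887
    y: enter (5,0) at t=3.5924 ← occupied
  → r_4 = 3.5924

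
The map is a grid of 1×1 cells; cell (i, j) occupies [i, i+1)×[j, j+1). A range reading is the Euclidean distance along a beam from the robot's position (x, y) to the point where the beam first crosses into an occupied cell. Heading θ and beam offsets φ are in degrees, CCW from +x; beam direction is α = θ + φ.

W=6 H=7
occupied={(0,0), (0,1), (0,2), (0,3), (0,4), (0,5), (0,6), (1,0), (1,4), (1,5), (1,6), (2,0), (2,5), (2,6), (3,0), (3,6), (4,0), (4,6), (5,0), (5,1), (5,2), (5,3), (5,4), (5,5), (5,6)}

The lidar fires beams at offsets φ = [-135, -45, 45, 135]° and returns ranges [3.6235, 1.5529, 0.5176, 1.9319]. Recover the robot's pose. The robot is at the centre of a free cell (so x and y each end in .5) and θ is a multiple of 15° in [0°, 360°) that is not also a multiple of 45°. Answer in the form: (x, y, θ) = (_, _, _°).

(x, y, θ) = (4.5, 2.5, 300°)

The pose lattice has 17·16 = 272 candidates. Test each by forward raycasting.
  (3.5, 5.5, 150°): beam 1 = 1.5529 ≠ 3.6235 ✗
  (2.5, 1.5, 195°): beam 1 = 5.0000 ≠ 3.6235 ✗
  (4.5, 5.5, 15°): beam 1 = 5.1962 ≠ 3.6235 ✗
  (3.5, 3.5, 240°): beam 1 = 1.9319 ≠ 3.6235 ✗
  …
  (4.5, 2.5, 300°): r_1=3.6235, r_2=1.5529, r_3=0.5176, r_4=1.9319 — all match ✓
Only this pose fits every beam.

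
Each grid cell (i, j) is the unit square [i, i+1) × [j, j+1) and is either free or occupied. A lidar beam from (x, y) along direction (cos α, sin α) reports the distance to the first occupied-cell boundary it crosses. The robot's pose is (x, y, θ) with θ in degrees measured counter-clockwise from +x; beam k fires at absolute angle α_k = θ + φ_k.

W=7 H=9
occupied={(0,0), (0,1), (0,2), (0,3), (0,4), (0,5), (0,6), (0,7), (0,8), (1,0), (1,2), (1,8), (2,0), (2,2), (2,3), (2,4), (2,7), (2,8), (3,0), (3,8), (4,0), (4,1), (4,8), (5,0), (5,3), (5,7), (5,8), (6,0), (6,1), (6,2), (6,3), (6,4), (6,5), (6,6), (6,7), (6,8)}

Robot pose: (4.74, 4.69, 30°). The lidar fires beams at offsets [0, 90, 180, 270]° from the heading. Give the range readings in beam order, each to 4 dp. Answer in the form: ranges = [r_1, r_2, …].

beam 1: φ=0°, α=30°
  cosα=0.8660 sinα=0.5000 | (4,4) | tMaxX 0.3002 tMaxY 0.6200 | tΔX 1.1547 tΔY 2.0000
    t=0.3002 [x] (5,4)
    t=0.6200 [y] (5,5)
    t=1.4549 [x] (6,5) — stop
  → r_1 = 1.4549
beam 2: φ=90°, α=120°
  cosα=-0.5000 sinα=0.8660 | (4,4) | tMaxX 1.4800 tMaxY 0.3580 | tΔX 2.0000 tΔY 1.1547
    t=0.3580 [y] (4,5)
    t=1.4800 [x] (3,5)
    t=1.5127 [y] (3,6)
    t=2.6674 [y] (3,7)
    t=3.4800 [x] (2,7) — stop
  → r_2 = 3.4800
beam 3: φ=180°, α=210°
  cosα=-0.8660 sinα=-0.5000 | (4,4) | tMaxX 0.8545 tMaxY 1.3800 | tΔX 1.1547 tΔY 2.0000
    t=0.8545 [x] (3,4)
    t=1.3800 [y] (3,3)
    t=2.0092 [x] (2,3) — stop
  → r_3 = 2.0092
beam 4: φ=270°, α=300°
  cosα=0.5000 sinα=-0.8660 | (4,4) | tMaxX 0.5200 tMaxY 0.7967 | tΔX 2.0000 tΔY 1.1547
    t=0.5200 [x] (5,4)
    t=0.7967 [y] (5,3) — stop
  → r_4 = 0.7967

ranges = [1.4549, 3.4800, 2.0092, 0.7967]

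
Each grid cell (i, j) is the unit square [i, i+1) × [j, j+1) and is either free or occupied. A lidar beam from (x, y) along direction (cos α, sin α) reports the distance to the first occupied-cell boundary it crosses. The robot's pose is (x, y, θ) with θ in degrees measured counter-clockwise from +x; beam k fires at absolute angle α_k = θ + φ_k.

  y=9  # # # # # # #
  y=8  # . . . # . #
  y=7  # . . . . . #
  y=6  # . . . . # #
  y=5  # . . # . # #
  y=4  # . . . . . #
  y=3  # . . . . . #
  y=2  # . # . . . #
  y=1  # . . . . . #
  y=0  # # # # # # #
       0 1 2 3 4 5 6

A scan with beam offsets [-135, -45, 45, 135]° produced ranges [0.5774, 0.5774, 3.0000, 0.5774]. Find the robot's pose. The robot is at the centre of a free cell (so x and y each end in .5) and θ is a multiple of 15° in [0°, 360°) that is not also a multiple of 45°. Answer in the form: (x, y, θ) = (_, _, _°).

Enumerate (i+0.5, j+0.5, θ) over the 35 free cells and 16 admissible headings. For each, cast all 4 beams and compare to the given ranges.
  (4.5, 2.5, 120°): beam 1 = 1.5529 ≠ 0.5774 ✗
  (5.5, 2.5, 120°): beam 1 = 0.5176 ≠ 0.5774 ✗
  (2.5, 5.5, 255°): beam 1 = 3.0000 ≠ 0.5774 ✗
  …
  (5.5, 8.5, 195°): r_1=0.5774, r_2=0.5774, r_3=3.0000, r_4=0.5774 — all match ✓
Only this pose fits every beam.

(x, y, θ) = (5.5, 8.5, 195°)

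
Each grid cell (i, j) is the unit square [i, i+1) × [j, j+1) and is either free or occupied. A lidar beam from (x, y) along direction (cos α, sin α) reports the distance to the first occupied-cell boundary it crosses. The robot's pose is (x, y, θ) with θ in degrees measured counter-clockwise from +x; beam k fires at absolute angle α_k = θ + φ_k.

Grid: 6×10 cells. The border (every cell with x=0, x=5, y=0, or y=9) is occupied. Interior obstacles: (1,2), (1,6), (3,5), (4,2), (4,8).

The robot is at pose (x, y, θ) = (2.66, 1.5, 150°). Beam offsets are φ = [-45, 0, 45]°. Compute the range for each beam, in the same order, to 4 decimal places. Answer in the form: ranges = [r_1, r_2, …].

ranges = [4.6587, 1.0000, 1.7186]

beam 1: φ=-45°, α=105°
  d=(-0.2588,0.9659)  start (2,1)  tX=2.5500 tY=0.5176  stride 1/|dx|=3.8637 1/|dy|=1.0353
    cross y-line → (2,2), t=0.5176
    cross y-line → (2,3), t=1.5529
    cross x-line → (1,3), t=2.5500
    cross y-line → (1,4), t=2.5882
    cross y-line → (1,5), t=3.6235
    cross y-line → (1,6), t=4.6587 (wall)
  → r_1 = 4.6587
beam 2: φ=0°, α=150°
  d=(-0.8660,0.5000)  start (2,1)  tX=0.7621 tY=1.0000  stride 1/|dx|=1.1547 1/|dy|=2.0000
    cross x-line → (1,1), t=0.7621
    cross y-line → (1,2), t=1.0000 (wall)
  → r_2 = 1.0000
beam 3: φ=45°, α=195°
  d=(-0.9659,-0.2588)  start (2,1)  tX=0.6833 tY=1.9319  stride 1/|dx|=1.0353 1/|dy|=3.8637
    cross x-line → (1,1), t=0.6833
    cross x-line → (0,1), t=1.7186 (wall)
  → r_3 = 1.7186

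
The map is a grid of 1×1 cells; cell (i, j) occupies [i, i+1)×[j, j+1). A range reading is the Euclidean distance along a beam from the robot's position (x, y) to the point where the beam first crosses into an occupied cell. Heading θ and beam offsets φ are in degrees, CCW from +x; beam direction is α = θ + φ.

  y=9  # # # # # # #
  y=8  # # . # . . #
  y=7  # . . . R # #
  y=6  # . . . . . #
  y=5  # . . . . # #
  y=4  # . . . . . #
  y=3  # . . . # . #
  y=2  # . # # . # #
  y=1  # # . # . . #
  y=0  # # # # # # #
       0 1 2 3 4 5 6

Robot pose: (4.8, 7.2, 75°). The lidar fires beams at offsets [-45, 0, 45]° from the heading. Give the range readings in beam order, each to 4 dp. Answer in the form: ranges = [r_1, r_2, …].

beam 1: φ=-45°, α=30°
  cosα=0.8660 sinα=0.5000 | (4,7) | tMaxX 0.2309 tMaxY 1.6000 | tΔX 1.1547 tΔY 2.0000
    t=0.2309 [x] (5,7) — stop
  → r_1 = 0.2309
beam 2: φ=0°, α=75°
  cosα=0.2588 sinα=0.9659 | (4,7) | tMaxX 0.7727 tMaxY 0.8282 | tΔX 3.8637 tΔY 1.0353
    t=0.7727 [x] (5,7) — stop
  → r_2 = 0.7727
beam 3: φ=45°, α=120°
  cosα=-0.5000 sinα=0.8660 | (4,7) | tMaxX 1.6000 tMaxY 0.9238 | tΔX 2.0000 tΔY 1.1547
    t=0.9238 [y] (4,8)
    t=1.6000 [x] (3,8) — stop
  → r_3 = 1.6000

ranges = [0.2309, 0.7727, 1.6000]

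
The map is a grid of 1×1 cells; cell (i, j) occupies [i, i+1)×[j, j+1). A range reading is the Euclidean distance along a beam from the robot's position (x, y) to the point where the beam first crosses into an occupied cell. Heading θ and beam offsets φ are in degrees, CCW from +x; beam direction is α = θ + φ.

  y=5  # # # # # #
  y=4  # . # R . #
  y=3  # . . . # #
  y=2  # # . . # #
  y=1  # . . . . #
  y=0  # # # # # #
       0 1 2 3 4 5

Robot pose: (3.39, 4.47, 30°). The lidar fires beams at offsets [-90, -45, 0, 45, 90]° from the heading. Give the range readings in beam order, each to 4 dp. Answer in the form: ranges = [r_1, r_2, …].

beam 1: φ=-90°, α=300°
  d=(0.5000,-0.8660)  start (3,4)  tX=1.2200 tY=0.5427  stride 1/|dx|=2.0000 1/|dy|=1.1547
    cross y-line → (3,3), t=0.5427
    cross x-line → (4,3), t=1.2200 (wall)
  → r_1 = 1.2200
beam 2: φ=-45°, α=345°
  d=(0.9659,-0.2588)  start (3,4)  tX=0.6315 tY=1.8159  stride 1/|dx|=1.0353 1/|dy|=3.8637
    cross x-line → (4,4), t=0.6315
    cross x-line → (5,4), t=1.6668 (wall)
  → r_2 = 1.6668
beam 3: φ=0°, α=30°
  d=(0.8660,0.5000)  start (3,4)  tX=0.7044 tY=1.0600  stride 1/|dx|=1.1547 1/|dy|=2.0000
    cross x-line → (4,4), t=0.7044
    cross y-line → (4,5), t=1.0600 (wall)
  → r_3 = 1.0600
beam 4: φ=45°, α=75°
  d=(0.2588,0.9659)  start (3,4)  tX=2.3569 tY=0.5487  stride 1/|dx|=3.8637 1/|dy|=1.0353
    cross y-line → (3,5), t=0.5487 (wall)
  → r_4 = 0.5487
beam 5: φ=90°, α=120°
  d=(-0.5000,0.8660)  start (3,4)  tX=0.7800 tY=0.6120  stride 1/|dx|=2.0000 1/|dy|=1.1547
    cross y-line → (3,5), t=0.6120 (wall)
  → r_5 = 0.6120

ranges = [1.2200, 1.6668, 1.0600, 0.5487, 0.6120]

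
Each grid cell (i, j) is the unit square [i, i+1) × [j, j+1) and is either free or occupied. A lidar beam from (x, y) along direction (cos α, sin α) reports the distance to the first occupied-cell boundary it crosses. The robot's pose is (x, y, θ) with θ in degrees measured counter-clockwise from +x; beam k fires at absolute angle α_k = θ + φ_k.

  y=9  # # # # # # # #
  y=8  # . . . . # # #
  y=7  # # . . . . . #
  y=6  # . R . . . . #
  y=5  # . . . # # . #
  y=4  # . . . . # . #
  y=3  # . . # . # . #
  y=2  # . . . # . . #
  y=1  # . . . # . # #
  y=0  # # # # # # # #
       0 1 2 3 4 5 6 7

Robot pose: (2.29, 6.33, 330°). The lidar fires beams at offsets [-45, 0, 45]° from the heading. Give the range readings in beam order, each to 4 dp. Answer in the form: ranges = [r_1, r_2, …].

ranges = [2.7432, 1.9745, 4.8762]

beam 1: φ=-45°, α=285°
  direction (0.2588, -0.9659); cell (2,6); t to first gridline: x 2.7432, y 0.3416 (then +3.8637 / +1.0353)
    (2,5) via y @ 0.3416
    (2,4) via y @ 1.3769
    (2,3) via y @ 2.4122
    (3,3) via x @ 2.7432  # hit
  → r_1 = 2.7432
beam 2: φ=0°, α=330°
  direction (0.8660, -0.5000); cell (2,6); t to first gridline: x 0.8198, y 0.6600 (then +1.1547 / +2.0000)
    (2,5) via y @ 0.6600
    (3,5) via x @ 0.8198
    (4,5) via x @ 1.9745  # hit
  → r_2 = 1.9745
beam 3: φ=45°, α=15°
  direction (0.9659, 0.2588); cell (2,6); t to first gridline: x 0.7350, y 2.5887 (then +1.0353 / +3.8637)
    (3,6) via x @ 0.7350
    (4,6) via x @ 1.7703
    (4,7) via y @ 2.5887
    (5,7) via x @ 2.8056
    (6,7) via x @ 3.8409
    (7,7) via x @ 4.8762  # hit
  → r_3 = 4.8762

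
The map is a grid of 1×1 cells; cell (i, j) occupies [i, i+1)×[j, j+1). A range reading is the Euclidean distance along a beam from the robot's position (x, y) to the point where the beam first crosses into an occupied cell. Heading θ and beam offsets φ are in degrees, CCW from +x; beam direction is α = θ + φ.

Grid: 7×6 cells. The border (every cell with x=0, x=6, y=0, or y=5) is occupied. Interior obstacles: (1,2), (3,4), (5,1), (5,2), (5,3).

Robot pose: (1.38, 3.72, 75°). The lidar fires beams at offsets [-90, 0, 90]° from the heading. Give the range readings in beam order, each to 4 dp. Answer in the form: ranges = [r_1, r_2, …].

beam 1: φ=-90°, α=345°
  dir = (cos 345°, sin 345°) = (0.9659, -0.2588); from cell (1,3)
  next x-line at t=0.6419, next y-line at t=2.7819; Δt_x=1.0353, Δt_y=3.8637
    x: enter (2,3) at t=0.6419
    x: enter (3,3) at t=1.6771
    x: enter (4,3) at t=2.7124
    y: enter (4,2) at t=2.7819
    x: enter (5,2) at t=3.7477 ← occupied
  → r_1 = 3.7477
beam 2: φ=0°, α=75°
  dir = (cos 75°, sin 75°) = (0.2588, 0.9659); from cell (1,3)
  next x-line at t=2.3955, next y-line at t=0.2899; Δt_x=3.8637, Δt_y=1.0353
    y: enter (1,4) at t=0.2899
    y: enter (1,5) at t=1.3252 ← occupied
  → r_2 = 1.3252
beam 3: φ=90°, α=165°
  dir = (cos 165°, sin 165°) = (-0.9659, 0.2588); from cell (1,3)
  next x-line at t=0.3934, next y-line at t=1.0818; Δt_x=1.0353, Δt_y=3.8637
    x: enter (0,3) at t=0.3934 ← occupied
  → r_3 = 0.3934

ranges = [3.7477, 1.3252, 0.3934]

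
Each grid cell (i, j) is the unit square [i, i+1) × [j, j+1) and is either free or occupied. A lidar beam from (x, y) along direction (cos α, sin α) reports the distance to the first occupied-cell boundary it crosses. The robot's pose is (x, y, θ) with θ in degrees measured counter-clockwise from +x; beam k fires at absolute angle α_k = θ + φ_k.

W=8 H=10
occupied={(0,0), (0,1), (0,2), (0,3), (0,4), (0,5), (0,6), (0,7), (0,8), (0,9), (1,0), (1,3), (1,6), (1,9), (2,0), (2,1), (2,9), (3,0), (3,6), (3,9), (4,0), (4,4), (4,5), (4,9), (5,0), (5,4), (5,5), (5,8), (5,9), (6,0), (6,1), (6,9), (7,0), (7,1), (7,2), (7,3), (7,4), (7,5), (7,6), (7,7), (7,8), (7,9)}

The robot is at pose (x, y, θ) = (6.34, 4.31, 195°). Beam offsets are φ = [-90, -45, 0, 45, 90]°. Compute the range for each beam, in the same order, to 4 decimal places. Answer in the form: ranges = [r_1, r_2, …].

ranges = [1.3137, 0.3926, 0.3520, 3.8221, 2.3915]

beam 1: φ=-90°, α=105°
  d=(-0.2588,0.9659)  start (6,4)  tX=1.3137 tY=0.7143  stride 1/|dx|=3.8637 1/|dy|=1.0353
    cross y-line → (6,5), t=0.7143
    cross x-line → (5,5), t=1.3137 (wall)
  → r_1 = 1.3137
beam 2: φ=-45°, α=150°
  d=(-0.8660,0.5000)  start (6,4)  tX=0.3926 tY=1.3800  stride 1/|dx|=1.1547 1/|dy|=2.0000
    cross x-line → (5,4), t=0.3926 (wall)
  → r_2 = 0.3926
beam 3: φ=0°, α=195°
  d=(-0.9659,-0.2588)  start (6,4)  tX=0.3520 tY=1.1977  stride 1/|dx|=1.0353 1/|dy|=3.8637
    cross x-line → (5,4), t=0.3520 (wall)
  → r_3 = 0.3520
beam 4: φ=45°, α=240°
  d=(-0.5000,-0.8660)  start (6,4)  tX=0.6800 tY=0.3580  stride 1/|dx|=2.0000 1/|dy|=1.1547
    cross y-line → (6,3), t=0.3580
    cross x-line → (5,3), t=0.6800
    cross y-line → (5,2), t=1.5127
    cross y-line → (5,1), t=2.6674
    cross x-line → (4,1), t=2.6800
    cross y-line → (4,0), t=3.8221 (wall)
  → r_4 = 3.8221
beam 5: φ=90°, α=285°
  d=(0.2588,-0.9659)  start (6,4)  tX=2.5500 tY=0.3209  stride 1/|dx|=3.8637 1/|dy|=1.0353
    cross y-line → (6,3), t=0.3209
    cross y-line → (6,2), t=1.3562
    cross y-line → (6,1), t=2.3915 (wall)
  → r_5 = 2.3915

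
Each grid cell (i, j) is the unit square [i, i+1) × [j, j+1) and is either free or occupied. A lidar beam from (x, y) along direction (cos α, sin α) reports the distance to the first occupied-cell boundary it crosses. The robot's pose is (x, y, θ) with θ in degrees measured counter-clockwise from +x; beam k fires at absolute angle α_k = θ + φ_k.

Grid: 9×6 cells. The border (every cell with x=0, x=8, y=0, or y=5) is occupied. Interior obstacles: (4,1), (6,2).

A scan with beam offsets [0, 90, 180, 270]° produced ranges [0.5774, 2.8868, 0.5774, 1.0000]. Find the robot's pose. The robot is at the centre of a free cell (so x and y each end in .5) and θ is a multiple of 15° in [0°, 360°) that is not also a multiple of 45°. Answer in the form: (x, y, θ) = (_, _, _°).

Candidates: 26 free-cell centres × 16 headings = 416 poses. Raycast each; keep the one whose scan matches to 4 dp.
  (1.5, 2.5, 30°): beam 1 = 5.0000 ≠ 0.5774 ✗
  (5.5, 3.5, 240°): beam 1 = 1.7321 ≠ 0.5774 ✗
  (6.5, 4.5, 150°): beam 1 = 1.0000 ≠ 0.5774 ✗
  …
  (7.5, 2.5, 30°): r_1=0.5774, r_2=2.8868, r_3=0.5774, r_4=1.0000 — all match ✓
No second candidate reproduces the full scan.

(x, y, θ) = (7.5, 2.5, 30°)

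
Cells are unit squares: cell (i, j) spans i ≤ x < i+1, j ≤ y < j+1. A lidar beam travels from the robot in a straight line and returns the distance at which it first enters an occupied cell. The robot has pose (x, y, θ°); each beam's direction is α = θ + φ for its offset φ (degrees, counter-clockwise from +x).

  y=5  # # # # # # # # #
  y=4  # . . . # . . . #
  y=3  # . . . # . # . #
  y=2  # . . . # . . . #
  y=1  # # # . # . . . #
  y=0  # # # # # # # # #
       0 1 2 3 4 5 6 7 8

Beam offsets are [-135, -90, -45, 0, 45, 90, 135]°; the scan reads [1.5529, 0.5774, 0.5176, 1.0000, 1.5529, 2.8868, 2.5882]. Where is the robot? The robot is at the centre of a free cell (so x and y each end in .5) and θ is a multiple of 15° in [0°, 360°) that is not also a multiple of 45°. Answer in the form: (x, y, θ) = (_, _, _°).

(x, y, θ) = (1.5, 3.5, 240°)

The pose lattice has 21·16 = 336 candidates. Test each by forward raycasting.
  (5.5, 4.5, 195°): beam 1 = 0.5774 ≠ 1.5529 ✗
  (3.5, 1.5, 30°): beam 1 = 0.5176 ≠ 1.5529 ✗
  (2.5, 3.5, 330°): beam 2 = 1.7321 ≠ 0.5774 ✗
  (3.5, 3.5, 30°): beam 1 = 1.9319 ≠ 1.5529 ✗
  …
  (1.5, 3.5, 240°): r_1=1.5529, r_2=0.5774, r_3=0.5176, r_4=1.0000, r_5=1.5529, r_6=2.8868, r_7=2.5882 — all match ✓
Only this pose fits every beam.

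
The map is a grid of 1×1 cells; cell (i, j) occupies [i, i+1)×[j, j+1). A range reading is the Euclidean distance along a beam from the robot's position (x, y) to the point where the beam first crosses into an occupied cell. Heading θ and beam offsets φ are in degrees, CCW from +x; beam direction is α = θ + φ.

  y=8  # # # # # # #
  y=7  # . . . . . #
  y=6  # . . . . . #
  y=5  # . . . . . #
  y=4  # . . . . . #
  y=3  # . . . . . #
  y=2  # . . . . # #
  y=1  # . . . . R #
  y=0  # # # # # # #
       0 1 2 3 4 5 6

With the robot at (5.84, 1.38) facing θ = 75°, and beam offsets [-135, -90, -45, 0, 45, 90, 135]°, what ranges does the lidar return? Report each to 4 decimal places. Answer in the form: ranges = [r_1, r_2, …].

beam 1: φ=-135°, α=300°
  direction (0.5000, -0.8660); cell (5,1); t to first gridline: x 0.3200, y 0.4388 (then +2.0000 / +1.1547)
    (6,1) via x @ 0.3200  # hit
  → r_1 = 0.3200
beam 2: φ=-90°, α=345°
  direction (0.9659, -0.2588); cell (5,1); t to first gridline: x 0.1656, y 1.4682 (then +1.0353 / +3.8637)
    (6,1) via x @ 0.1656  # hit
  → r_2 = 0.1656
beam 3: φ=-45°, α=30°
  direction (0.8660, 0.5000); cell (5,1); t to first gridline: x 0.1848, y 1.2400 (then +1.1547 / +2.0000)
    (6,1) via x @ 0.1848  # hit
  → r_3 = 0.1848
beam 4: φ=0°, α=75°
  direction (0.2588, 0.9659); cell (5,1); t to first gridline: x 0.6182, y 0.6419 (then +3.8637 / +1.0353)
    (6,1) via x @ 0.6182  # hit
  → r_4 = 0.6182
beam 5: φ=45°, α=120°
  direction (-0.5000, 0.8660); cell (5,1); t to first gridline: x 1.6800, y 0.7159 (then +2.0000 / +1.1547)
    (5,2) via y @ 0.7159  # hit
  → r_5 = 0.7159
beam 6: φ=90°, α=165°
  direction (-0.9659, 0.2588); cell (5,1); t to first gridline: x 0.8696, y 2.3955 (then +1.0353 / +3.8637)
    (4,1) via x @ 0.8696
    (3,1) via x @ 1.9049
    (3,2) via y @ 2.3955
    (2,2) via x @ 2.9402
    (1,2) via x @ 3.9755
    (0,2) via x @ 5.0107  # hit
  → r_6 = 5.0107
beam 7: φ=135°, α=210°
  direction (-0.8660, -0.5000); cell (5,1); t to first gridline: x 0.9699, y 0.7600 (then +1.1547 / +2.0000)
    (5,0) via y @ 0.7600  # hit
  → r_7 = 0.7600

ranges = [0.3200, 0.1656, 0.1848, 0.6182, 0.7159, 5.0107, 0.7600]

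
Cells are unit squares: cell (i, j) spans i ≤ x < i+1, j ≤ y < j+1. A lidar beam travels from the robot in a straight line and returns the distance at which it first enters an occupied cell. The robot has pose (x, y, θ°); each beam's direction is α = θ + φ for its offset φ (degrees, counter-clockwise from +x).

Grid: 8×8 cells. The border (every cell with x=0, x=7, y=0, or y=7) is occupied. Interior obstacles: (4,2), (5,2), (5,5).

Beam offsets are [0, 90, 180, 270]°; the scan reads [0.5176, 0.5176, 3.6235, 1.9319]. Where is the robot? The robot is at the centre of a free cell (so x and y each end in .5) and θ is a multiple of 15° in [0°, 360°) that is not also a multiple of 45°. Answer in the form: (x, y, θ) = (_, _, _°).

(x, y, θ) = (6.5, 1.5, 285°)

The pose lattice has 33·16 = 528 candidates. Test each by forward raycasting.
  (2.5, 3.5, 75°): beam 1 = 3.6235 ≠ 0.5176 ✗
  (5.5, 3.5, 105°): beam 1 = 1.5529 ≠ 0.5176 ✗
  (2.5, 2.5, 210°): beam 1 = 1.7321 ≠ 0.5176 ✗
  (2.5, 2.5, 105°): beam 1 = 4.6587 ≠ 0.5176 ✗
  (6.5, 6.5, 195°): beam 1 = 5.6940 ≠ 0.5176 ✗
  …
  (6.5, 1.5, 285°): r_1=0.5176, r_2=0.5176, r_3=3.6235, r_4=1.9319 — all match ✓
No second candidate reproduces the full scan.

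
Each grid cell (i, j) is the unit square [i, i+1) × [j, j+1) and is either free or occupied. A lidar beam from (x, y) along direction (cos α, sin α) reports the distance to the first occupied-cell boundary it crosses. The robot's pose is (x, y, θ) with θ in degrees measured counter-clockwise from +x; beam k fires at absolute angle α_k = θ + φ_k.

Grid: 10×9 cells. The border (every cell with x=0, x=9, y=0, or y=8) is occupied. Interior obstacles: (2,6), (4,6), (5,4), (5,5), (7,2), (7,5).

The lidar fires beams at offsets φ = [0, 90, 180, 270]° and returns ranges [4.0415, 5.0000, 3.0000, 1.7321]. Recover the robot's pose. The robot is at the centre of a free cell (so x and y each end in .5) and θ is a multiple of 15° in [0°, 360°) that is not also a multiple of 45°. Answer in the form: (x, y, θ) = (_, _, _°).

(x, y, θ) = (5.5, 2.5, 30°)

Enumerate (i+0.5, j+0.5, θ) over the 50 free cells and 16 admissible headings. For each, cast all 4 beams and compare to the given ranges.
  (2.5, 7.5, 150°): beam 1 = 1.0000 ≠ 4.0415 ✗
  (5.5, 2.5, 345°): beam 1 = 1.5529 ≠ 4.0415 ✗
  (4.5, 7.5, 105°): beam 1 = 0.5176 ≠ 4.0415 ✗
  (8.5, 7.5, 60°): beam 1 = 0.5774 ≠ 4.0415 ✗
  …
  (5.5, 2.5, 30°): r_1=4.0415, r_2=5.0000, r_3=3.0000, r_4=1.7321 — all match ✓
No second candidate reproduces the full scan.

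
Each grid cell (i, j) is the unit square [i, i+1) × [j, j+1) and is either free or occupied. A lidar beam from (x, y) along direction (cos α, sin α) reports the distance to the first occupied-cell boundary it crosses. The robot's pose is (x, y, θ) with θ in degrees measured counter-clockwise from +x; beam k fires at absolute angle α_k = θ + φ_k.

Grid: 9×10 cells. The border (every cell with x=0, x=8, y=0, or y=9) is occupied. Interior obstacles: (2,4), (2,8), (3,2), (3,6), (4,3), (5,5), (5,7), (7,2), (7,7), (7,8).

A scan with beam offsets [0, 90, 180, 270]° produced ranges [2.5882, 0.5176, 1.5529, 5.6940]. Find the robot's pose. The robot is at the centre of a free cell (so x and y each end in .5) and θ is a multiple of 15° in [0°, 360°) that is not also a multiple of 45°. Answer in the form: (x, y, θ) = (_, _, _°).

Candidates: 46 free-cell centres × 16 headings = 736 poses. Raycast each; keep the one whose scan matches to 4 dp.
  (7.5, 6.5, 255°): beam 1 = 5.6940 ≠ 2.5882 ✗
  (4.5, 4.5, 60°): beam 1 = 1.0000 ≠ 2.5882 ✗
  (6.5, 3.5, 210°): beam 1 = 2.8868 ≠ 2.5882 ✗
  …
  (6.5, 1.5, 165°): r_1=2.5882, r_2=0.5176, r_3=1.5529, r_4=5.6940 — all match ✓
No second candidate reproduces the full scan.

(x, y, θ) = (6.5, 1.5, 165°)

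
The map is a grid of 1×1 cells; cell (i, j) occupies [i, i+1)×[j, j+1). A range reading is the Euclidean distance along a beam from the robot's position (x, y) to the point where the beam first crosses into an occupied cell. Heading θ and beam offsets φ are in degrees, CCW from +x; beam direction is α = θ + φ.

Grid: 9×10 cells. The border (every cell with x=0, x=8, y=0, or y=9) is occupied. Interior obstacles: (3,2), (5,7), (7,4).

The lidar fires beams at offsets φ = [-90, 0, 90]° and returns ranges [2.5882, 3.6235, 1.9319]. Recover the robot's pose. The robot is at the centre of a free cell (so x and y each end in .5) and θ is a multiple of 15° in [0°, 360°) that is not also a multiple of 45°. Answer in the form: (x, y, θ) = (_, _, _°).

Candidates: 53 free-cell centres × 16 headings = 848 poses. Raycast each; keep the one whose scan matches to 4 dp.
  (2.5, 3.5, 60°): beam 1 = 1.0000 ≠ 2.5882 ✗
  (1.5, 1.5, 105°): beam 1 = 1.9319 ≠ 2.5882 ✗
  (1.5, 5.5, 15°): beam 1 = 4.6587 ≠ 2.5882 ✗
  (1.5, 1.5, 285°): beam 1 = 0.5176 ≠ 2.5882 ✗
  (1.5, 6.5, 165°): beam 2 = 0.5176 ≠ 3.6235 ✗
  …
  (4.5, 4.5, 165°): r_1=2.5882, r_2=3.6235, r_3=1.9319 — all match ✓
Unique over the lattice → pose = (4.5, 4.5, 165°).

(x, y, θ) = (4.5, 4.5, 165°)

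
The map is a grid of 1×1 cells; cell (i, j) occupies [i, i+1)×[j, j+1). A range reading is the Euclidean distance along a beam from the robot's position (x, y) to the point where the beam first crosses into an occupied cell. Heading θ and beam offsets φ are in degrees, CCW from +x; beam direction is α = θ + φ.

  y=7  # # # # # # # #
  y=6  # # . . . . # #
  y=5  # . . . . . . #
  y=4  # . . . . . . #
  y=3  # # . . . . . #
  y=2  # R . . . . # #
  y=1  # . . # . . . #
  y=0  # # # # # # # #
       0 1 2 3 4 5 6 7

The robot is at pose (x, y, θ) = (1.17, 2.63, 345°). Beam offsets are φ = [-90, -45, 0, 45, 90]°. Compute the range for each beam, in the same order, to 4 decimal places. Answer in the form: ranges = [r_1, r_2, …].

ranges = [0.6568, 1.8822, 2.4341, 0.7400, 0.3831]

beam 1: φ=-90°, α=255°
  d=(-0.2588,-0.9659)  start (1,2)  tX=0.6568 tY=0.6522  stride 1/|dx|=3.8637 1/|dy|=1.0353
    cross y-line → (1,1), t=0.6522
    cross x-line → (0,1), t=0.6568 (wall)
  → r_1 = 0.6568
beam 2: φ=-45°, α=300°
  d=(0.5000,-0.8660)  start (1,2)  tX=1.6600 tY=0.7275  stride 1/|dx|=2.0000 1/|dy|=1.1547
    cross y-line → (1,1), t=0.7275
    cross x-line → (2,1), t=1.6600
    cross y-line → (2,0), t=1.8822 (wall)
  → r_2 = 1.8822
beam 3: φ=0°, α=345°
  d=(0.9659,-0.2588)  start (1,2)  tX=0.8593 tY=2.4341  stride 1/|dx|=1.0353 1/|dy|=3.8637
    cross x-line → (2,2), t=0.8593
    cross x-line → (3,2), t=1.8946
    cross y-line → (3,1), t=2.4341 (wall)
  → r_3 = 2.4341
beam 4: φ=45°, α=30°
  d=(0.8660,0.5000)  start (1,2)  tX=0.9584 tY=0.7400  stride 1/|dx|=1.1547 1/|dy|=2.0000
    cross y-line → (1,3), t=0.7400 (wall)
  → r_4 = 0.7400
beam 5: φ=90°, α=75°
  d=(0.2588,0.9659)  start (1,2)  tX=3.2069 tY=0.3831  stride 1/|dx|=3.8637 1/|dy|=1.0353
    cross y-line → (1,3), t=0.3831 (wall)
  → r_5 = 0.3831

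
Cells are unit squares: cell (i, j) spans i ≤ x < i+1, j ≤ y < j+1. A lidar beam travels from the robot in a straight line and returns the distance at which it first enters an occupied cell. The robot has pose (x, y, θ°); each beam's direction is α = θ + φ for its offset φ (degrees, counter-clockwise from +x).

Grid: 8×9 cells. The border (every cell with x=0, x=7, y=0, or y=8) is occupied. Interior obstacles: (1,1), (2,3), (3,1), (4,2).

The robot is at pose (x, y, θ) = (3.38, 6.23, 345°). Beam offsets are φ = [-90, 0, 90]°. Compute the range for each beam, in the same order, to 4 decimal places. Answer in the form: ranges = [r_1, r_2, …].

beam 1: φ=-90°, α=255°
  dir = (cos 255°, sin 255°) = (-0.2588, -0.9659); from cell (3,6)
  next x-line at t=1.4682, next y-line at t=0.2381; Δt_x=3.8637, Δt_y=1.0353
    y: enter (3,5) at t=0.2381
    y: enter (3,4) at t=1.2734
    x: enter (2,4) at t=1.4682
    y: enter (2,3) at t=2.3087 ← occupied
  → r_1 = 2.3087
beam 2: φ=0°, α=345°
  dir = (cos 345°, sin 345°) = (0.9659, -0.2588); from cell (3,6)
  next x-line at t=0.6419, next y-line at t=0.8887; Δt_x=1.0353, Δt_y=3.8637
    x: enter (4,6) at t=0.6419
    y: enter (4,5) at t=0.8887
    x: enter (5,5) at t=1.6771
    x: enter (6,5) at t=2.7124
    x: enter (7,5) at t=3.7477 ← occupied
  → r_2 = 3.7477
beam 3: φ=90°, α=75°
  dir = (cos 75°, sin 75°) = (0.2588, 0.9659); from cell (3,6)
  next x-line at t=2.3955, next y-line at t=0.7972; Δt_x=3.8637, Δt_y=1.0353
    y: enter (3,7) at t=0.7972
    y: enter (3,8) at t=1.8324 ← occupied
  → r_3 = 1.8324

ranges = [2.3087, 3.7477, 1.8324]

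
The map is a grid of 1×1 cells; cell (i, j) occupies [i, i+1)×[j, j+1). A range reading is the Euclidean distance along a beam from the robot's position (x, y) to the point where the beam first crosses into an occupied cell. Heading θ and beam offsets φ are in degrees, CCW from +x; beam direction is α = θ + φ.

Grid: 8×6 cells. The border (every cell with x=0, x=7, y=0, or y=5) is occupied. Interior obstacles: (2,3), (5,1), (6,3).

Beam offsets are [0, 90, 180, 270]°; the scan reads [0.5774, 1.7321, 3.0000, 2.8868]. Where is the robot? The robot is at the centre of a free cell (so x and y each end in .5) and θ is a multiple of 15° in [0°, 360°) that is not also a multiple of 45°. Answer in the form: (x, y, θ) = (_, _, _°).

Candidates: 21 free-cell centres × 16 headings = 336 poses. Raycast each; keep the one whose scan matches to 4 dp.
  (5.5, 4.5, 15°): beam 1 = 1.5529 ≠ 0.5774 ✗
  (3.5, 3.5, 345°): beam 1 = 3.6235 ≠ 0.5774 ✗
  (1.5, 2.5, 105°): beam 1 = 1.9319 ≠ 0.5774 ✗
  …
  (5.5, 3.5, 330°): r_1=0.5774, r_2=1.7321, r_3=3.0000, r_4=2.8868 — all match ✓
Unique over the lattice → pose = (5.5, 3.5, 330°).

(x, y, θ) = (5.5, 3.5, 330°)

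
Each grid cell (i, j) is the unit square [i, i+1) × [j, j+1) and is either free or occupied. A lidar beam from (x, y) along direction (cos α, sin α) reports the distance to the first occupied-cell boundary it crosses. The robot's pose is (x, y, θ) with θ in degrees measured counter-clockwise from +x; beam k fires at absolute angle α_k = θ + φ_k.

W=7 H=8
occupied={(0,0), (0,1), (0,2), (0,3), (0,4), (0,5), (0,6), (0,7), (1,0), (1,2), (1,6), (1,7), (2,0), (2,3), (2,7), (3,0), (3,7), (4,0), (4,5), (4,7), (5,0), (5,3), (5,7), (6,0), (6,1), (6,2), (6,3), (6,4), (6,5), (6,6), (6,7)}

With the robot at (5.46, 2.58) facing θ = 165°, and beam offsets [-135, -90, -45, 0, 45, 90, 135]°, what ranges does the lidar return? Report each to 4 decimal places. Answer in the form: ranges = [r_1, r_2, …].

ranges = [0.6235, 0.4348, 0.4850, 2.5468, 3.1600, 1.6357, 1.0800]

beam 1: φ=-135°, α=30°
  cosα=0.8660 sinα=0.5000 | (5,2) | tMaxX 0.6235 tMaxY 0.8400 | tΔX 1.1547 tΔY 2.0000
    t=0.6235 [x] (6,2) — stop
  → r_1 = 0.6235
beam 2: φ=-90°, α=75°
  cosα=0.2588 sinα=0.9659 | (5,2) | tMaxX 2.0864 tMaxY 0.4348 | tΔX 3.8637 tΔY 1.0353
    t=0.4348 [y] (5,3) — stop
  → r_2 = 0.4348
beam 3: φ=-45°, α=120°
  cosα=-0.5000 sinα=0.8660 | (5,2) | tMaxX 0.9200 tMaxY 0.4850 | tΔX 2.0000 tΔY 1.1547
    t=0.4850 [y] (5,3) — stop
  → r_3 = 0.4850
beam 4: φ=0°, α=165°
  cosα=-0.9659 sinα=0.2588 | (5,2) | tMaxX 0.4762 tMaxY 1.6228 | tΔX 1.0353 tΔY 3.8637
    t=0.4762 [x] (4,2)
    t=1.5115 [x] (3,2)
    t=1.6228 [y] (3,3)
    t=2.5468 [x] (2,3) — stop
  → r_4 = 2.5468
beam 5: φ=45°, α=210°
  cosα=-0.8660 sinα=-0.5000 | (5,2) | tMaxX 0.5312 tMaxY 1.1600 | tΔX 1.1547 tΔY 2.0000
    t=0.5312 [x] (4,2)
    t=1.1600 [y] (4,1)
    t=1.6859 [x] (3,1)
    t=2.8406 [x] (2,1)
    t=3.1600 [y] (2,0) — stop
  → r_5 = 3.1600
beam 6: φ=90°, α=255°
  cosα=-0.2588 sinα=-0.9659 | (5,2) | tMaxX 1.7773 tMaxY 0.6005 | tΔX 3.8637 tΔY 1.0353
    t=0.6005 [y] (5,1)
    t=1.6357 [y] (5,0) — stop
  → r_6 = 1.6357
beam 7: φ=135°, α=300°
  cosα=0.5000 sinα=-0.8660 | (5,2) | tMaxX 1.0800 tMaxY 0.6697 | tΔX 2.0000 tΔY 1.1547
    t=0.6697 [y] (5,1)
    t=1.0800 [x] (6,1) — stop
  → r_7 = 1.0800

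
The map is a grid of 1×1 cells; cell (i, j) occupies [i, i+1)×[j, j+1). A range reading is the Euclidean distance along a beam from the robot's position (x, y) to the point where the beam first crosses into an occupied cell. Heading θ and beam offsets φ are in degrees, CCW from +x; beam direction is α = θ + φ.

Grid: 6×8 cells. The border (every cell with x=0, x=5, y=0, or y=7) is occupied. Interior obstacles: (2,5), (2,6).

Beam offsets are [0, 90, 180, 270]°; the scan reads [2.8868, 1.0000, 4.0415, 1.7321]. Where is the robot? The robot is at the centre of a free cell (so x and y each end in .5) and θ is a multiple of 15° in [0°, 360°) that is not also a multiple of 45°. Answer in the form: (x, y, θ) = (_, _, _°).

(x, y, θ) = (3.5, 4.5, 60°)

Candidates: 22 free-cell centres × 16 headings = 352 poses. Raycast each; keep the one whose scan matches to 4 dp.
  (4.5, 6.5, 195°): beam 1 = 1.5529 ≠ 2.8868 ✗
  (3.5, 6.5, 60°): beam 1 = 0.5774 ≠ 2.8868 ✗
  (2.5, 2.5, 195°): beam 1 = 1.5529 ≠ 2.8868 ✗
  (2.5, 1.5, 150°): beam 1 = 1.7321 ≠ 2.8868 ✗
  …
  (3.5, 4.5, 60°): r_1=2.8868, r_2=1.0000, r_3=4.0415, r_4=1.7321 — all match ✓
Only this pose fits every beam.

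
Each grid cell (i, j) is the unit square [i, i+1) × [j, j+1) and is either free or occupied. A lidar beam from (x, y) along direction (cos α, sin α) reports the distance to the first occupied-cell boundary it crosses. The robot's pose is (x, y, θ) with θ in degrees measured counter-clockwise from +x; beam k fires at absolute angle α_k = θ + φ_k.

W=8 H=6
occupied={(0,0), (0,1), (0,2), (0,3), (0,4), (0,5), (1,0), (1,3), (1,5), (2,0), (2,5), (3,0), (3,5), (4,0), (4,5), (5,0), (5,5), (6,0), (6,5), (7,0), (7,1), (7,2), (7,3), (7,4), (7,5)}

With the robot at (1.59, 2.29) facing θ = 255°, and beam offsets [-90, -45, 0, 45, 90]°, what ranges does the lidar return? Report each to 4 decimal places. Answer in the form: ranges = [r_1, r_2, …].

beam 1: φ=-90°, α=165°
  cosα=-0.9659 sinα=0.2588 | (1,2) | tMaxX 0.6108 tMaxY 2.7432 | tΔX 1.0353 tΔY 3.8637
    t=0.6108 [x] (0,2) — stop
  → r_1 = 0.6108
beam 2: φ=-45°, α=210°
  cosα=-0.8660 sinα=-0.5000 | (1,2) | tMaxX 0.6813 tMaxY 0.5800 | tΔX 1.1547 tΔY 2.0000
    t=0.5800 [y] (1,1)
    t=0.6813 [x] (0,1) — stop
  → r_2 = 0.6813
beam 3: φ=0°, α=255°
  cosα=-0.2588 sinα=-0.9659 | (1,2) | tMaxX 2.2796 tMaxY 0.3002 | tΔX 3.8637 tΔY 1.0353
    t=0.3002 [y] (1,1)
    t=1.3355 [y] (1,0) — stop
  → r_3 = 1.3355
beam 4: φ=45°, α=300°
  cosα=0.5000 sinα=-0.8660 | (1,2) | tMaxX 0.8200 tMaxY 0.3349 | tΔX 2.0000 tΔY 1.1547
    t=0.3349 [y] (1,1)
    t=0.8200 [x] (2,1)
    t=1.4896 [y] (2,0) — stop
  → r_4 = 1.4896
beam 5: φ=90°, α=345°
  cosα=0.9659 sinα=-0.2588 | (1,2) | tMaxX 0.4245 tMaxY 1.1205 | tΔX 1.0353 tΔY 3.8637
    t=0.4245 [x] (2,2)
    t=1.1205 [y] (2,1)
    t=1.4597 [x] (3,1)
    t=2.4950 [x] (4,1)
    t=3.5303 [x] (5,1)
    t=4.5656 [x] (6,1)
    t=4.9842 [y] (6,0) — stop
  → r_5 = 4.9842

ranges = [0.6108, 0.6813, 1.3355, 1.4896, 4.9842]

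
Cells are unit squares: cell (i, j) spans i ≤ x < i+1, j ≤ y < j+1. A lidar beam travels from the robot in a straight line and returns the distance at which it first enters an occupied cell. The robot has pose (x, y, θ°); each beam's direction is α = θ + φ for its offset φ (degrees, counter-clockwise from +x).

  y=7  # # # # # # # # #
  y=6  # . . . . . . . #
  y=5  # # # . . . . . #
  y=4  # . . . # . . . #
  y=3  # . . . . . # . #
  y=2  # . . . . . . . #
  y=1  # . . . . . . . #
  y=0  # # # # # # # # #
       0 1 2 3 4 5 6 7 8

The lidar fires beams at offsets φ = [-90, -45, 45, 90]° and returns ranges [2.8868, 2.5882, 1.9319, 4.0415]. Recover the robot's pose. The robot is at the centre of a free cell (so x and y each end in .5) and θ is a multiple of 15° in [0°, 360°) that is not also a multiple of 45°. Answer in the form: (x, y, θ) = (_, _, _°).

(x, y, θ) = (2.5, 3.5, 330°)

Candidates: 38 free-cell centres × 16 headings = 608 poses. Raycast each; keep the one whose scan matches to 4 dp.
  (3.5, 1.5, 120°): beam 1 = 3.0000 ≠ 2.8868 ✗
  (7.5, 1.5, 240°): beam 1 = 7.0000 ≠ 2.8868 ✗
  (7.5, 4.5, 165°): beam 1 = 1.9319 ≠ 2.8868 ✗
  (3.5, 1.5, 330°): beam 1 = 0.5774 ≠ 2.8868 ✗
  …
  (2.5, 3.5, 330°): r_1=2.8868, r_2=2.5882, r_3=1.9319, r_4=4.0415 — all match ✓
Only this pose fits every beam.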